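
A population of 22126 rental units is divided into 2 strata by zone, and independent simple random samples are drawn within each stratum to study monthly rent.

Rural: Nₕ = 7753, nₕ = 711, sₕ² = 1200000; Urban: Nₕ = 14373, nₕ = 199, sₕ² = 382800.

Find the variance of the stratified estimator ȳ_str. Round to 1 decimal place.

988.7

Var(ȳ_str) = Σₕ Wₕ²(1 − fₕ)sₕ²/nₕ with Wₕ = Nₕ/N, N = 22126.
Rural: Wₕ = 0.35040224; term = 0.35040224²·(1 − 0.09170644)·1200000/711 = 188.22254.
Urban: Wₕ = 0.64959776; term = 0.64959776²·(1 − 0.01384540)·382800/199 = 800.48443.
Sum = 988.70697.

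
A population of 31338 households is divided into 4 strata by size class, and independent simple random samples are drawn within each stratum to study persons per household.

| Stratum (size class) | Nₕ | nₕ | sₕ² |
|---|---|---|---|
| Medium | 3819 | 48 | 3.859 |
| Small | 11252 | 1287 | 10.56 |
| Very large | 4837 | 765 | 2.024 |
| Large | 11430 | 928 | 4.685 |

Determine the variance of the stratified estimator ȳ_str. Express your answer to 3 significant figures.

Var(ȳ_str) = Σₕ Wₕ²(1 − fₕ)sₕ²/nₕ with Wₕ = Nₕ/N, N = 31338.
Medium: Wₕ = 0.12186483; term = 0.12186483²·(1 − 0.01256874)·3.859/48 = 0.0011789549.
Small: Wₕ = 0.35905291; term = 0.35905291²·(1 − 0.11437967)·10.56/1287 = 9.3680639 × 10^-4.
Very large: Wₕ = 0.15434935; term = 0.15434935²·(1 − 0.15815588)·2.024/765 = 5.3062826 × 10^-5.
Large: Wₕ = 0.36473291; term = 0.36473291²·(1 − 0.08118985)·4.685/928 = 6.1707409 × 10^-4.
Sum = 0.0027858982.

0.00279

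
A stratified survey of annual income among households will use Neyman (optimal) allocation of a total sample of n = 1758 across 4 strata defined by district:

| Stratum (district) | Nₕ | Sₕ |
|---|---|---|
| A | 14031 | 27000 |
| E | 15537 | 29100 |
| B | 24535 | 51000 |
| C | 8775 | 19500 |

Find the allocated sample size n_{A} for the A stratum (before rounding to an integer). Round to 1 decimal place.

295.6

Neyman allocation: nₕ = n·NₕSₕ / Σⱼ NⱼSⱼ.
Σ NⱼSⱼ = 14031·27000 + 15537·29100 + 24535·51000 + 8775·19500 = 2.2533612 × 10^9.
n_{A} = 1758·14031·27000 / (2.2533612 × 10^9) = 295.6.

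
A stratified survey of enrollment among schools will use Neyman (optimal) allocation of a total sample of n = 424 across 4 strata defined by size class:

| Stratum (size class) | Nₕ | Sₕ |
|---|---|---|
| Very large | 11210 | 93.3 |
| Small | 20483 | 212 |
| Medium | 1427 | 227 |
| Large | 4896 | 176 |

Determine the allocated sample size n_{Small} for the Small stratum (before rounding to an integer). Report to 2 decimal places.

280.07

Neyman allocation: nₕ = n·NₕSₕ / Σⱼ NⱼSⱼ.
Σ NⱼSⱼ = 11210·93.3 + 20483·212 + 1427·227 + 4896·176 = 6.573914 × 10^6.
n_{Small} = 424·20483·212 / (6.573914 × 10^6) = 280.07.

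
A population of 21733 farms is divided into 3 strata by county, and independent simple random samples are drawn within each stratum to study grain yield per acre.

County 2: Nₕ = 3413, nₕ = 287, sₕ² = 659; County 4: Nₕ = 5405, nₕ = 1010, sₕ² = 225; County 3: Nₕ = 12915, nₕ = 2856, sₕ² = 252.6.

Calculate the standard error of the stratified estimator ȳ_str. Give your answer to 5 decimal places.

Var(ȳ_str) = Σₕ Wₕ²(1 − fₕ)sₕ²/nₕ with Wₕ = Nₕ/N, N = 21733.
County 2: Wₕ = 0.15704229; term = 0.15704229²·(1 − 0.08409024)·659/287 = 0.051866796.
County 4: Wₕ = 0.24870013; term = 0.24870013²·(1 − 0.18686401)·225/1010 = 0.011204084.
County 3: Wₕ = 0.59425758; term = 0.59425758²·(1 − 0.22113821)·252.6/2856 = 0.024326801.
Sum = 0.087397681.
SE = √(0.087397681) = 0.29563.

0.29563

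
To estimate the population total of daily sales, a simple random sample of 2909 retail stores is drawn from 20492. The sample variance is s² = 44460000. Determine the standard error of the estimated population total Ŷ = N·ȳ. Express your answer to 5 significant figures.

Var(Ŷ) = N²·Var(ȳ) = N²·(1 − n/N)·s²/n.
f = 2909/20492 = 0.14195784; Var(ȳ) = 0.85804216·44460000/2909 = 13113.975.
Var(Ŷ) = 20492² · 13113.975 = 5.5068474 × 10^12.
SE(Ŷ) = √(5.5068474 × 10^12) = 2.3467 × 10^6.

2.3467 × 10^6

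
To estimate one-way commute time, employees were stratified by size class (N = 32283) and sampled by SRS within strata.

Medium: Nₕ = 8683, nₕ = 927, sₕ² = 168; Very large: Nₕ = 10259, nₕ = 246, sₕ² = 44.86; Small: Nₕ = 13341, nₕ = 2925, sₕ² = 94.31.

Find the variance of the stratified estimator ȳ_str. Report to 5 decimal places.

Var(ȳ_str) = Σₕ Wₕ²(1 − fₕ)sₕ²/nₕ with Wₕ = Nₕ/N, N = 32283.
Medium: Wₕ = 0.26896509; term = 0.26896509²·(1 − 0.10676034)·168/927 = 0.011710876.
Very large: Wₕ = 0.31778335; term = 0.31778335²·(1 − 0.02397895)·44.86/246 = 0.017974037.
Small: Wₕ = 0.41325156; term = 0.41325156²·(1 − 0.21924893)·94.31/2925 = 0.0042990595.
Sum = 0.033983973.

0.03398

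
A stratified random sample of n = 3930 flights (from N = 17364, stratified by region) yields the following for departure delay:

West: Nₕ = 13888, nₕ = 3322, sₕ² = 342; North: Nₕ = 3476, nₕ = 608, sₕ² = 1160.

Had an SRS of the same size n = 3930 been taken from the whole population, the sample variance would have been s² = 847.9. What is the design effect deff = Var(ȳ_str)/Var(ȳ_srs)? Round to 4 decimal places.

0.6781

Var(ȳ_str) = Σ Wₕ²(1−fₕ)sₕ²/nₕ with Wₕ = Nₕ/17364:
  West: (13888/17364)²·(1−3322/13888)·342/3322 = 0.050104558
  North: (3476/17364)²·(1−608/3476)·1160/608 = 0.063083208
  → Var(ȳ_str) = 0.11318777.
Var(ȳ_srs) = (1 − 3930/17364)·847.9/3930 = 0.16691972.
deff = 0.11318777 / 0.16691972 = 0.6781.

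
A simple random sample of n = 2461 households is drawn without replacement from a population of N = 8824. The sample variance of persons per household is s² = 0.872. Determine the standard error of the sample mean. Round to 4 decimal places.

0.0160

Under SRS without replacement, Var(ȳ) = (1 − f)·s²/n with f = n/N = 2461/8824 = 0.27889846.
Var(ȳ) = (1 − 0.27889846)·0.872/2461 = 0.72110154·3.5432751 × 10^-4 = 2.5550611 × 10^-4.
SE(ȳ) = √(2.5550611 × 10^-4) = 0.0160.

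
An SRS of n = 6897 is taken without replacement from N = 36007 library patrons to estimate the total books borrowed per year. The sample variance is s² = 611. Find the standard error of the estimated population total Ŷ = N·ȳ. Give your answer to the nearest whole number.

Var(Ŷ) = N²·Var(ȳ) = N²·(1 − n/N)·s²/n.
f = 6897/36007 = 0.19154609; Var(ȳ) = 0.80845391·611/6897 = 0.071620319.
Var(Ŷ) = 36007² · 0.071620319 = 9.2856034 × 10^7.
SE(Ŷ) = √(9.2856034 × 10^7) = 9636.

9636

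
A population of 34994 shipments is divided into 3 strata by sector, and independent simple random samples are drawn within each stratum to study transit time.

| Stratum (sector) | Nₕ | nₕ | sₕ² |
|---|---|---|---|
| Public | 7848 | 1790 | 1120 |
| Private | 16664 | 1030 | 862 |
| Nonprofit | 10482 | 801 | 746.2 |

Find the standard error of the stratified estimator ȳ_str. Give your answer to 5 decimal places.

Var(ȳ_str) = Σₕ Wₕ²(1 − fₕ)sₕ²/nₕ with Wₕ = Nₕ/N, N = 34994.
Public: Wₕ = 0.22426702; term = 0.22426702²·(1 − 0.22808359)·1120/1790 = 0.024292157.
Private: Wₕ = 0.47619592; term = 0.47619592²·(1 − 0.06180989)·862/1030 = 0.178046.
Nonprofit: Wₕ = 0.29953706; term = 0.29953706²·(1 − 0.07641671)·746.2/801 = 0.077196912.
Sum = 0.27953507.
SE = √(0.27953507) = 0.52871.

0.52871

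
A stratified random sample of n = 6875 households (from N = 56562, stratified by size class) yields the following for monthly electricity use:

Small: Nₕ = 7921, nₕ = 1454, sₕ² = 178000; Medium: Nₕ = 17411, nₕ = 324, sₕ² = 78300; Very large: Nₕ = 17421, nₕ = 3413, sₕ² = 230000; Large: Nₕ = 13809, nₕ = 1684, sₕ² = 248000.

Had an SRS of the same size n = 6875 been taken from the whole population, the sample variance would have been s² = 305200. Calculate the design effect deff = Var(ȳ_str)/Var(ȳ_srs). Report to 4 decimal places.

0.9560

Var(ȳ_str) = Σ Wₕ²(1−fₕ)sₕ²/nₕ with Wₕ = Nₕ/56562:
  Small: (7921/56562)²·(1−1454/7921)·178000/1454 = 1.9601484
  Medium: (17411/56562)²·(1−324/17411)·78300/324 = 22.472779
  Very large: (17421/56562)²·(1−3413/17421)·230000/3413 = 5.1403329
  Large: (13809/56562)²·(1−1684/13809)·248000/1684 = 7.7073318
  → Var(ȳ_str) = 37.280592.
Var(ȳ_srs) = (1 − 6875/56562)·305200/6875 = 38.996878.
deff = 37.280592 / 38.996878 = 0.9560.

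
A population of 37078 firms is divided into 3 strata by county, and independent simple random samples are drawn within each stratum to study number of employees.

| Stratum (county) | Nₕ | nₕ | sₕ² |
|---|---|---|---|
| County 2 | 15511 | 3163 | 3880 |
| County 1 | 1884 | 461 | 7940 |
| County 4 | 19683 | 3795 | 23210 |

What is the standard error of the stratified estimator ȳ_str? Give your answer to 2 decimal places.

Var(ȳ_str) = Σₕ Wₕ²(1 − fₕ)sₕ²/nₕ with Wₕ = Nₕ/N, N = 37078.
County 2: Wₕ = 0.41833432; term = 0.41833432²·(1 − 0.20391980)·3880/3163 = 0.17089775.
County 1: Wₕ = 0.05081180; term = 0.05081180²·(1 − 0.24469214)·7940/461 = 0.033587121.
County 4: Wₕ = 0.53085388; term = 0.53085388²·(1 − 0.19280597)·23210/3795 = 1.3912055.
Sum = 1.5956904.
SE = √(1.5956904) = 1.26.

1.26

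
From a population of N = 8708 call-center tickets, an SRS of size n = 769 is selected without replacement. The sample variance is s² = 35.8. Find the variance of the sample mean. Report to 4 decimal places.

0.0424

Under SRS without replacement, Var(ȳ) = (1 − f)·s²/n with f = n/N = 769/8708 = 0.08830960.
Var(ȳ) = (1 − 0.08830960)·35.8/769 = 0.91169040·0.046553966 = 0.042442804.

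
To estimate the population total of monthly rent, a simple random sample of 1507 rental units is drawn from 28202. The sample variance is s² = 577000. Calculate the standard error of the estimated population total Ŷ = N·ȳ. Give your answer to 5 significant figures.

Var(Ŷ) = N²·Var(ȳ) = N²·(1 − n/N)·s²/n.
f = 1507/28202 = 0.05343593; Var(ȳ) = 0.94656407·577000/1507 = 362.42035.
Var(Ŷ) = 28202² · 362.42035 = 2.8825204 × 10^11.
SE(Ŷ) = √(2.8825204 × 10^11) = 536890.

536890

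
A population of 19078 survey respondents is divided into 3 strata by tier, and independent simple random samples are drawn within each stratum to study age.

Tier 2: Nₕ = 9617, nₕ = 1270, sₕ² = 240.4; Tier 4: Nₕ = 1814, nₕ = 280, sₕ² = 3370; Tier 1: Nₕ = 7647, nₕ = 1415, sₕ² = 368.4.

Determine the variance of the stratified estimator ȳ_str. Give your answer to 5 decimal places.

0.16785

Var(ȳ_str) = Σₕ Wₕ²(1 − fₕ)sₕ²/nₕ with Wₕ = Nₕ/N, N = 19078.
Tier 2: Wₕ = 0.50408848; term = 0.50408848²·(1 − 0.13205781)·240.4/1270 = 0.041747943.
Tier 4: Wₕ = 0.09508334; term = 0.09508334²·(1 − 0.15435502)·3370/280 = 0.09201716.
Tier 1: Wₕ = 0.40082818; term = 0.40082818²·(1 − 0.18503988)·368.4/1415 = 0.034089139.
Sum = 0.16785424.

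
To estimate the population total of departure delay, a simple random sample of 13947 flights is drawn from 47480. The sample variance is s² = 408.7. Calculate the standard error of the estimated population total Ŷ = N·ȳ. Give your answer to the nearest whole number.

Var(Ŷ) = N²·Var(ȳ) = N²·(1 − n/N)·s²/n.
f = 13947/47480 = 0.29374473; Var(ȳ) = 0.70625527·408.7/13947 = 0.020695958.
Var(Ŷ) = 47480² · 0.020695958 = 4.6655941 × 10^7.
SE(Ŷ) = √(4.6655941 × 10^7) = 6831.

6831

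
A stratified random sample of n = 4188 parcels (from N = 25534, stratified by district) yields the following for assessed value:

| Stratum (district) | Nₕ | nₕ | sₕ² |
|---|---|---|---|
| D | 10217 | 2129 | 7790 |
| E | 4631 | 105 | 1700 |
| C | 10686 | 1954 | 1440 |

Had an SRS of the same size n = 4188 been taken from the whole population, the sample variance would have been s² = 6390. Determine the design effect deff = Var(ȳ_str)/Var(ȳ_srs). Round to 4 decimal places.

0.8543

Var(ȳ_str) = Σ Wₕ²(1−fₕ)sₕ²/nₕ with Wₕ = Nₕ/25534:
  D: (10217/25534)²·(1−2129/10217)·7790/2129 = 0.46375502
  E: (4631/25534)²·(1−105/4631)·1700/105 = 0.52048863
  C: (10686/25534)²·(1−1954/10686)·1440/1954 = 0.10547004
  → Var(ȳ_str) = 1.0897137.
Var(ȳ_srs) = (1 − 4188/25534)·6390/4188 = 1.2755334.
deff = 1.0897137 / 1.2755334 = 0.8543.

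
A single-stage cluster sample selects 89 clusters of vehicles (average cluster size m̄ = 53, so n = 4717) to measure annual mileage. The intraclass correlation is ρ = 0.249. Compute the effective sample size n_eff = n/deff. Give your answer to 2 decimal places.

deff = 1 + (53 − 1)·0.249 = 1 + 12.948 = 13.948.
n_eff = 4717 / 13.948 = 338.18.

338.18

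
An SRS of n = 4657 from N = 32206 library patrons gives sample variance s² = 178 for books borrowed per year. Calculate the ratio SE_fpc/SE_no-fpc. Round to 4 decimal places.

0.9249

f = n/N = 4657/32206 = 0.14460039.
SE_no-fpc = √(s²/n) = 0.19550456; SE_fpc = √((1−f)s²/n) = 0.18081789.
Ratio = √(1−f) = 0.92487816.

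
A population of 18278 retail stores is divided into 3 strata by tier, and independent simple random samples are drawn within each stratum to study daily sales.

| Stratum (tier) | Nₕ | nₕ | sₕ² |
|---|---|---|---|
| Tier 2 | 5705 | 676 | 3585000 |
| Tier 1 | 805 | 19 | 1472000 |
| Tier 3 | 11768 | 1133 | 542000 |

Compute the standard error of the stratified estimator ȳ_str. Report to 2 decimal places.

27.95

Var(ȳ_str) = Σₕ Wₕ²(1 − fₕ)sₕ²/nₕ with Wₕ = Nₕ/N, N = 18278.
Tier 2: Wₕ = 0.31212386; term = 0.31212386²·(1 − 0.11849255)·3585000/676 = 455.4308.
Tier 1: Wₕ = 0.04404202; term = 0.04404202²·(1 − 0.02360248)·1472000/19 = 146.72877.
Tier 3: Wₕ = 0.64383412; term = 0.64383412²·(1 − 0.09627804)·542000/1133 = 179.20585.
Sum = 781.36542.
SE = √(781.36542) = 27.95.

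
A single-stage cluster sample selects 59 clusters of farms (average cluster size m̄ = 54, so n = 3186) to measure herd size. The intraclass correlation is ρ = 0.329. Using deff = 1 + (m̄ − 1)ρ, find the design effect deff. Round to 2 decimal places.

deff = 1 + (54 − 1)·0.329 = 1 + 17.437 = 18.437.

18.44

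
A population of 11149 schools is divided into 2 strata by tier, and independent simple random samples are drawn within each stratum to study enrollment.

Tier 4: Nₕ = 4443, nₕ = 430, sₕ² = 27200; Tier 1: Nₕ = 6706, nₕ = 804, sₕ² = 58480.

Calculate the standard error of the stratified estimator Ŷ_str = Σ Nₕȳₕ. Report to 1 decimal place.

Var(Ŷ_str) = Σₕ Nₕ²(1 − fₕ)sₕ²/nₕ.
Tier 4: 4443²·(1 − 430/4443)·27200/430 = 1.1278359 × 10^9.
Tier 1: 6706²·(1 − 804/6706)·58480/804 = 2.8788171 × 10^9.
Sum = 4.006653 × 10^9.
SE = √(4.006653 × 10^9) = 63298.1.

63298.1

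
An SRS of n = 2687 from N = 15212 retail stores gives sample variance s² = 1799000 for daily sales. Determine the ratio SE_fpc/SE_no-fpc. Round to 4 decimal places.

0.9074

f = n/N = 2687/15212 = 0.17663687.
SE_no-fpc = √(s²/n) = 25.875083; SE_fpc = √((1−f)s²/n) = 23.478884.
Ratio = √(1−f) = 0.90739359.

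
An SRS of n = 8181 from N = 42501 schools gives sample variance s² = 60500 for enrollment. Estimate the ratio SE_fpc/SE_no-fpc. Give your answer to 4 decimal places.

0.8986

f = n/N = 8181/42501 = 0.19248959.
SE_no-fpc = √(s²/n) = 2.7194088; SE_fpc = √((1−f)s²/n) = 2.4437038.
Ratio = √(1−f) = 0.89861583.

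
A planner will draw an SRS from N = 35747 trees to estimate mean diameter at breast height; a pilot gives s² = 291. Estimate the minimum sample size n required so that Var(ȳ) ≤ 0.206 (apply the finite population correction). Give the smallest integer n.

Without fpc, n₀ = s²/D = 291/0.206 = 1412.6214.
With fpc, (1 − n/N)·s²/n ≤ D requires n ≥ n₀/(1 + n₀/N) = 1412.6214/(1 + 1412.6214/35747) = 1358.9207.
Rounding up, n = 1359.

1359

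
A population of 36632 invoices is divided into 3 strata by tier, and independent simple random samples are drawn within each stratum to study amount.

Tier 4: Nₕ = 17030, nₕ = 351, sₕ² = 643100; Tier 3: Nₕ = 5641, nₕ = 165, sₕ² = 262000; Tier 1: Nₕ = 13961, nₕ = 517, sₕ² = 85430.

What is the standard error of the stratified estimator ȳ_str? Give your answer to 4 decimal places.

21.1539

Var(ȳ_str) = Σₕ Wₕ²(1 − fₕ)sₕ²/nₕ with Wₕ = Nₕ/N, N = 36632.
Tier 4: Wₕ = 0.46489408; term = 0.46489408²·(1 − 0.02061069)·643100/351 = 387.8241.
Tier 3: Wₕ = 0.15399105; term = 0.15399105²·(1 − 0.02925013)·262000/165 = 36.552377.
Tier 1: Wₕ = 0.38111487; term = 0.38111487²·(1 − 0.03703173)·85430/517 = 23.112325.
Sum = 447.4888.
SE = √(447.4888) = 21.1539.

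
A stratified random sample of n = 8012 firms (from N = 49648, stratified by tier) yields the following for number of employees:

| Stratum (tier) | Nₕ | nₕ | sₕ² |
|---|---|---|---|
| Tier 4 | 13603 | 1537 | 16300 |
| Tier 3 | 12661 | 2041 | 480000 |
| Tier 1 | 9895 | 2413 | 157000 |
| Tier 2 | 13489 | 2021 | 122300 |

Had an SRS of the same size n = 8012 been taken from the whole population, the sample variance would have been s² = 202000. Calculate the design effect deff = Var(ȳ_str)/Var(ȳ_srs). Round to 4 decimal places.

Var(ȳ_str) = Σ Wₕ²(1−fₕ)sₕ²/nₕ with Wₕ = Nₕ/49648:
  Tier 4: (13603/49648)²·(1−1537/13603)·16300/1537 = 0.70616833
  Tier 3: (12661/49648)²·(1−2041/12661)·480000/2041 = 12.828836
  Tier 1: (9895/49648)²·(1−2413/9895)·157000/2413 = 1.9542149
  Tier 2: (13489/49648)²·(1−2021/13489)·122300/2021 = 3.7977298
  → Var(ȳ_str) = 19.286949.
Var(ȳ_srs) = (1 − 8012/49648)·202000/8012 = 21.143538.
deff = 19.286949 / 21.143538 = 0.9122.

0.9122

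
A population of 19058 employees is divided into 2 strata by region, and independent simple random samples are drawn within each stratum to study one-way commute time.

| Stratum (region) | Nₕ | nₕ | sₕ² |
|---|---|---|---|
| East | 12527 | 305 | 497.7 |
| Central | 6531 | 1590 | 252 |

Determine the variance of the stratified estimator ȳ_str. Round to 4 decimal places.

0.7019

Var(ȳ_str) = Σₕ Wₕ²(1 − fₕ)sₕ²/nₕ with Wₕ = Nₕ/N, N = 19058.
East: Wₕ = 0.65730927; term = 0.65730927²·(1 − 0.02434741)·497.7/305 = 0.68786389.
Central: Wₕ = 0.34269073; term = 0.34269073²·(1 − 0.24345429)·252/1590 = 0.014081318.
Sum = 0.70194521.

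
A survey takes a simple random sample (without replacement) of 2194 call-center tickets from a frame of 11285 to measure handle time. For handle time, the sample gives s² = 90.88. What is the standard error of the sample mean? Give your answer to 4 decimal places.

Under SRS without replacement, Var(ȳ) = (1 − f)·s²/n with f = n/N = 2194/11285 = 0.19441737.
Var(ȳ) = (1 − 0.19441737)·90.88/2194 = 0.80558263·0.04142206 = 0.033368892.
SE(ȳ) = √(0.033368892) = 0.1827.

0.1827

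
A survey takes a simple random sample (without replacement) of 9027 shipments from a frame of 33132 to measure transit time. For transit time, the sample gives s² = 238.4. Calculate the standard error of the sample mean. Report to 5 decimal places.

0.13862

Under SRS without replacement, Var(ȳ) = (1 − f)·s²/n with f = n/N = 9027/33132 = 0.27245563.
Var(ȳ) = (1 − 0.27245563)·238.4/9027 = 0.72754437·0.02640966 = 0.019214199.
SE(ȳ) = √(0.019214199) = 0.13862.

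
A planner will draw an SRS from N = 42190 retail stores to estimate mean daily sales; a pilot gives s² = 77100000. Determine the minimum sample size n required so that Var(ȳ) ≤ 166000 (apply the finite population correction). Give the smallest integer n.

Without fpc, n₀ = s²/D = 77100000/166000 = 464.4578.
With fpc, (1 − n/N)·s²/n ≤ D requires n ≥ n₀/(1 + n₀/N) = 464.4578/(1 + 464.4578/42190) = 459.4004.
Rounding up, n = 460.

460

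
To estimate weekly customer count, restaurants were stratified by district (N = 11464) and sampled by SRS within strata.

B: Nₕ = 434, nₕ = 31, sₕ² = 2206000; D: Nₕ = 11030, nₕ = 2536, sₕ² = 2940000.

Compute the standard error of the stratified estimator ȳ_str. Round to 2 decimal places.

30.35

Var(ȳ_str) = Σₕ Wₕ²(1 − fₕ)sₕ²/nₕ with Wₕ = Nₕ/N, N = 11464.
B: Wₕ = 0.03785764; term = 0.03785764²·(1 − 0.07142857)·2206000/31 = 94.703545.
D: Wₕ = 0.96214236; term = 0.96214236²·(1 − 0.22991840)·2940000/2536 = 826.44412.
Sum = 921.14767.
SE = √(921.14767) = 30.35.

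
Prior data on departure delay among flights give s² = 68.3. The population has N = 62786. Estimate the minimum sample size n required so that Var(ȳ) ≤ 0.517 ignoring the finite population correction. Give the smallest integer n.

Without fpc, n₀ = s²/D = 68.3/0.517 = 132.1083.
Rounding up, n = 133.

133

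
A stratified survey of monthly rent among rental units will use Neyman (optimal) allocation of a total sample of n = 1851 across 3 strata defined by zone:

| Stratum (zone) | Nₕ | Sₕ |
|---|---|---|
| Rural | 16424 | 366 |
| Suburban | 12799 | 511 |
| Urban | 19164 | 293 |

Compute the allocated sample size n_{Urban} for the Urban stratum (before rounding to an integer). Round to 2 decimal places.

572.12

Neyman allocation: nₕ = n·NₕSₕ / Σⱼ NⱼSⱼ.
Σ NⱼSⱼ = 16424·366 + 12799·511 + 19164·293 = 1.8166525 × 10^7.
n_{Urban} = 1851·19164·293 / (1.8166525 × 10^7) = 572.12.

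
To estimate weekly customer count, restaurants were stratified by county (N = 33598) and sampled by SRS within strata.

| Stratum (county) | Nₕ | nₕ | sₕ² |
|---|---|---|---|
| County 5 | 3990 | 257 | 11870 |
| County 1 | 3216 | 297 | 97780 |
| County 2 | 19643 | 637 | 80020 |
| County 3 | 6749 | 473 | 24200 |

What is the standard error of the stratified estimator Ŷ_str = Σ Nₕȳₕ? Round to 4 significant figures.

229900

Var(Ŷ_str) = Σₕ Nₕ²(1 − fₕ)sₕ²/nₕ.
County 5: 3990²·(1 − 257/3990)·11870/257 = 6.879367 × 10^8.
County 1: 3216²·(1 − 297/3216)·97780/297 = 3.0906065 × 10^9.
County 2: 19643²·(1 − 637/19643)·80020/637 = 4.689836 × 10^10.
County 3: 6749²·(1 − 473/6749)·24200/473 = 2.1670882 × 10^9.
Sum = 5.2843991 × 10^10.
SE = √(5.2843991 × 10^10) = 229900.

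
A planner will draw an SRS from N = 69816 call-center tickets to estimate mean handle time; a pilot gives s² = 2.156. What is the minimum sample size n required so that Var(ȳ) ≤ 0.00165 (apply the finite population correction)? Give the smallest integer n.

Without fpc, n₀ = s²/D = 2.156/0.00165 = 1306.6667.
With fpc, (1 − n/N)·s²/n ≤ D requires n ≥ n₀/(1 + n₀/N) = 1306.6667/(1 + 1306.6667/69816) = 1282.6606.
Rounding up, n = 1283.

1283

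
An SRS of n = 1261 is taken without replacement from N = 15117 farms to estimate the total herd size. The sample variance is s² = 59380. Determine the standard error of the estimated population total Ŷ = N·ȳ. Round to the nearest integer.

Var(Ŷ) = N²·Var(ȳ) = N²·(1 − n/N)·s²/n.
f = 1261/15117 = 0.08341602; Var(ȳ) = 0.91658398·59380/1261 = 43.161583.
Var(Ŷ) = 15117² · 43.161583 = 9.8634442 × 10^9.
SE(Ŷ) = √(9.8634442 × 10^9) = 99315.

99315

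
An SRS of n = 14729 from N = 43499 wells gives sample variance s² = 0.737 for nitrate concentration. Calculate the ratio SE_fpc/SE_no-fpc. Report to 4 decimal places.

0.8133

f = n/N = 14729/43499 = 0.33860549.
SE_no-fpc = √(s²/n) = 0.0070737077; SE_fpc = √((1−f)s²/n) = 0.0057527752.
Ratio = √(1−f) = 0.81326165.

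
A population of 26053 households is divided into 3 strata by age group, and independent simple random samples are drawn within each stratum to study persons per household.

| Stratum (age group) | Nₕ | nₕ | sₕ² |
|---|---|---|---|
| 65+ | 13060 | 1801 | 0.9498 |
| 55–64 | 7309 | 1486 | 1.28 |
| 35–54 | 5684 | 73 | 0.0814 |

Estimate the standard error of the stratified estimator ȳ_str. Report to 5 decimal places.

0.01485

Var(ȳ_str) = Σₕ Wₕ²(1 − fₕ)sₕ²/nₕ with Wₕ = Nₕ/N, N = 26053.
65+: Wₕ = 0.50128584; term = 0.50128584²·(1 − 0.13790199)·0.9498/1801 = 1.1424731 × 10^-4.
55–64: Wₕ = 0.28054351; term = 0.28054351²·(1 − 0.20331099)·1.28/1486 = 5.4010778 × 10^-5.
35–54: Wₕ = 0.21817065; term = 0.21817065²·(1 − 0.01284307)·0.0814/73 = 5.2393861 × 10^-5.
Sum = 2.2065195 × 10^-4.
SE = √(2.2065195 × 10^-4) = 0.01485.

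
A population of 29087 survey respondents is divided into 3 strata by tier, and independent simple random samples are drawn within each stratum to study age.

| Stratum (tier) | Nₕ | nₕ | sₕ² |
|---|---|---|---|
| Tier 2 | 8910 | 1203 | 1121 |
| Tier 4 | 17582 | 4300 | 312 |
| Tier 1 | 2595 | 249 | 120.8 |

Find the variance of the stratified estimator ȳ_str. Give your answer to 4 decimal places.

0.0992

Var(ȳ_str) = Σₕ Wₕ²(1 − fₕ)sₕ²/nₕ with Wₕ = Nₕ/N, N = 29087.
Tier 2: Wₕ = 0.30632241; term = 0.30632241²·(1 − 0.13501684)·1121/1203 = 0.075631931.
Tier 4: Wₕ = 0.60446247; term = 0.60446247²·(1 − 0.24456831)·312/4300 = 0.02002719.
Tier 1: Wₕ = 0.08921511; term = 0.08921511²·(1 − 0.09595376)·120.8/249 = 0.0034908814.
Sum = 0.099150002.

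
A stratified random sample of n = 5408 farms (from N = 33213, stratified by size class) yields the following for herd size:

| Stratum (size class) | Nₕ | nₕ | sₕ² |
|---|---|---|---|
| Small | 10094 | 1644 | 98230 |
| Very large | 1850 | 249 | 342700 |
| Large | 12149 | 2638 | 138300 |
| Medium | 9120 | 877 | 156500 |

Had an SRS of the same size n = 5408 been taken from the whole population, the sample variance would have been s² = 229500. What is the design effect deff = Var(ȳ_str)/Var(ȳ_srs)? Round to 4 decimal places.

0.7309

Var(ȳ_str) = Σ Wₕ²(1−fₕ)sₕ²/nₕ with Wₕ = Nₕ/33213:
  Small: (10094/33213)²·(1−1644/10094)·98230/1644 = 4.6200442
  Very large: (1850/33213)²·(1−249/1850)·342700/249 = 3.6954013
  Large: (12149/33213)²·(1−2638/12149)·138300/2638 = 5.4915873
  Medium: (9120/33213)²·(1−877/9120)·156500/877 = 12.161263
  → Var(ȳ_str) = 25.968296.
Var(ȳ_srs) = (1 − 5408/33213)·229500/5408 = 35.527185.
deff = 25.968296 / 35.527185 = 0.7309.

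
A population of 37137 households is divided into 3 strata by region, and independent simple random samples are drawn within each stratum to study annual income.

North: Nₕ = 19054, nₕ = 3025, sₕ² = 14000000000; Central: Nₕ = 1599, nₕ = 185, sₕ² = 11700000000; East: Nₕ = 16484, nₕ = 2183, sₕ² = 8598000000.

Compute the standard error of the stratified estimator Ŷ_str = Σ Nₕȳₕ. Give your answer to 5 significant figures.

Var(Ŷ_str) = Σₕ Nₕ²(1 − fₕ)sₕ²/nₕ.
North: 19054²·(1 − 3025/19054)·14000000000/3025 = 1.4134982 × 10^15.
Central: 1599²·(1 − 185/1599)·11700000000/185 = 1.4299209 × 10^14.
East: 16484²·(1 − 2183/16484)·8598000000/2183 = 9.2848035 × 10^14.
Sum = 2.4849706 × 10^15.
SE = √(2.4849706 × 10^15) = 4.9849 × 10^7.

4.9849 × 10^7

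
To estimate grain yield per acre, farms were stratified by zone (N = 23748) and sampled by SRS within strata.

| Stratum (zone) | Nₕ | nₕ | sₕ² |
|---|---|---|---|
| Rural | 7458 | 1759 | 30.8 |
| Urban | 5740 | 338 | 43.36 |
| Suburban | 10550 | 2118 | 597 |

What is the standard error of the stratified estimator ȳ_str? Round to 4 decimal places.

0.2299

Var(ȳ_str) = Σₕ Wₕ²(1 − fₕ)sₕ²/nₕ with Wₕ = Nₕ/N, N = 23748.
Rural: Wₕ = 0.31404750; term = 0.31404750²·(1 − 0.23585412)·30.8/1759 = 0.0013196289.
Urban: Wₕ = 0.24170456; term = 0.24170456²·(1 − 0.05888502)·43.36/338 = 0.00705318.
Suburban: Wₕ = 0.44424794; term = 0.44424794²·(1 − 0.20075829)·597/2118 = 0.044460808.
Sum = 0.052833617.
SE = √(0.052833617) = 0.2299.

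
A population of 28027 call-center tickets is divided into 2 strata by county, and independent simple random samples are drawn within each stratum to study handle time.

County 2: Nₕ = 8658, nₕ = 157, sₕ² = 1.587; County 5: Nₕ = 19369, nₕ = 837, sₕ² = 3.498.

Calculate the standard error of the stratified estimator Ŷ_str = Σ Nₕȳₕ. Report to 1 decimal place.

Var(Ŷ_str) = Σₕ Nₕ²(1 − fₕ)sₕ²/nₕ.
County 2: 8658²·(1 − 157/8658)·1.587/157 = 743986.19.
County 5: 19369²·(1 − 837/19369)·3.498/837 = 1.5001125 × 10^6.
Sum = 2.2440987 × 10^6.
SE = √(2.2440987 × 10^6) = 1498.0.

1498.0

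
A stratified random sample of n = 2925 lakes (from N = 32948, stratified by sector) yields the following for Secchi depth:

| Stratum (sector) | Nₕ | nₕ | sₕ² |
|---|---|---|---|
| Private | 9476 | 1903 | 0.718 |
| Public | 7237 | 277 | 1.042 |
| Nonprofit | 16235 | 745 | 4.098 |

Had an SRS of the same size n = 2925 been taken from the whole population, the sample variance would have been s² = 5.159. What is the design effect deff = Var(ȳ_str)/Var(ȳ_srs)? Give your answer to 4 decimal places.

0.9170

Var(ȳ_str) = Σ Wₕ²(1−fₕ)sₕ²/nₕ with Wₕ = Nₕ/32948:
  Private: (9476/32948)²·(1−1903/9476)·0.718/1903 = 2.4941384 × 10^-5
  Public: (7237/32948)²·(1−277/7237)·1.042/277 = 1.7454108 × 10^-4
  Nonprofit: (16235/32948)²·(1−745/16235)·4.098/745 = 0.0012742695
  → Var(ȳ_str) = 0.001473752.
Var(ȳ_srs) = (1 − 2925/32948)·5.159/2925 = 0.0016071806.
deff = 0.001473752 / 0.0016071806 = 0.9170.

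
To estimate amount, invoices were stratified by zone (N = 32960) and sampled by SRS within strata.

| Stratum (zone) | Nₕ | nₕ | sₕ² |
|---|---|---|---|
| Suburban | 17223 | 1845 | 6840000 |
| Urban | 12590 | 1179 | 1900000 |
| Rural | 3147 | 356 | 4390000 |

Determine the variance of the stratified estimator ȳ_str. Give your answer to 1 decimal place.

Var(ȳ_str) = Σₕ Wₕ²(1 − fₕ)sₕ²/nₕ with Wₕ = Nₕ/N, N = 32960.
Suburban: Wₕ = 0.52254248; term = 0.52254248²·(1 − 0.10712419)·6840000/1845 = 903.84505.
Urban: Wₕ = 0.38197816; term = 0.38197816²·(1 − 0.09364575)·1900000/1179 = 213.1154.
Rural: Wₕ = 0.09547937; term = 0.09547937²·(1 − 0.11312361)·4390000/356 = 99.700353.
Sum = 1216.6608.

1216.7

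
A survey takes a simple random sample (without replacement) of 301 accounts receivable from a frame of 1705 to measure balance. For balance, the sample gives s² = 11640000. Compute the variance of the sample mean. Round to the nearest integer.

Under SRS without replacement, Var(ȳ) = (1 − f)·s²/n with f = n/N = 301/1705 = 0.17653959.
Var(ȳ) = (1 − 0.17653959)·11640000/301 = 0.82346041·38671.096 = 31844.117.

31844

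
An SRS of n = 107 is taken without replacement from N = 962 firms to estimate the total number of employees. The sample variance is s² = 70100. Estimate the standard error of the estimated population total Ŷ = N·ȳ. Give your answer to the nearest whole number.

Var(Ŷ) = N²·Var(ȳ) = N²·(1 − n/N)·s²/n.
f = 107/962 = 0.11122661; Var(ȳ) = 0.88877339·70100/107 = 582.27116.
Var(Ŷ) = 962² · 582.27116 = 5.3885935 × 10^8.
SE(Ŷ) = √(5.3885935 × 10^8) = 23213.

23213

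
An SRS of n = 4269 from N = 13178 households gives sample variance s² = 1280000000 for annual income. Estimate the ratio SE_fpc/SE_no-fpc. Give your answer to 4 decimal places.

0.8222

f = n/N = 4269/13178 = 0.32394901.
SE_no-fpc = √(s²/n) = 547.57285; SE_fpc = √((1−f)s²/n) = 450.2271.
Ratio = √(1−f) = 0.82222320.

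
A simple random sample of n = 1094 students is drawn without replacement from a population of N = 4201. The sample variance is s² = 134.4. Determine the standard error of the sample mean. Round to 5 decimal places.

0.30143

Under SRS without replacement, Var(ȳ) = (1 − f)·s²/n with f = n/N = 1094/4201 = 0.26041419.
Var(ȳ) = (1 − 0.26041419)·134.4/1094 = 0.73958581·0.12285192 = 0.090859537.
SE(ȳ) = √(0.090859537) = 0.30143.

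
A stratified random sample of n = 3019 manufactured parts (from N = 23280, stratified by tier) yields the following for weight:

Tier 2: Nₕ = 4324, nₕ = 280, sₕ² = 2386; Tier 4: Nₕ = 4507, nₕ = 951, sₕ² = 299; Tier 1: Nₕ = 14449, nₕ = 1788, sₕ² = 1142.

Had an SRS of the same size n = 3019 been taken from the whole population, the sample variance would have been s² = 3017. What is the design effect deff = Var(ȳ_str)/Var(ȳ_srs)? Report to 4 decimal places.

Var(ȳ_str) = Σ Wₕ²(1−fₕ)sₕ²/nₕ with Wₕ = Nₕ/23280:
  Tier 2: (4324/23280)²·(1−280/4324)·2386/280 = 0.27494339
  Tier 4: (4507/23280)²·(1−951/4507)·299/951 = 0.0092976679
  Tier 1: (14449/23280)²·(1−1788/14449)·1142/1788 = 0.21559488
  → Var(ȳ_str) = 0.49983594.
Var(ȳ_srs) = (1 − 3019/23280)·3017/3019 = 0.86974131.
deff = 0.49983594 / 0.86974131 = 0.5747.

0.5747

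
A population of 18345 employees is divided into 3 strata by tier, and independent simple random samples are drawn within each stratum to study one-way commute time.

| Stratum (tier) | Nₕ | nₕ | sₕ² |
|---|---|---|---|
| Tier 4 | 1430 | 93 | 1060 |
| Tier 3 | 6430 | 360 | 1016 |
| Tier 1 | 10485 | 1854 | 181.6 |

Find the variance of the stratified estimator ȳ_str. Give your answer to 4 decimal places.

Var(ȳ_str) = Σₕ Wₕ²(1 − fₕ)sₕ²/nₕ with Wₕ = Nₕ/N, N = 18345.
Tier 4: Wₕ = 0.07795040; term = 0.07795040²·(1 − 0.06503497)·1060/93 = 0.06475226.
Tier 3: Wₕ = 0.35050422; term = 0.35050422²·(1 − 0.05598756)·1016/360 = 0.32730711.
Tier 1: Wₕ = 0.57154538; term = 0.57154538²·(1 − 0.17682403)·181.6/1854 = 0.026339058.
Sum = 0.41839843.

0.4184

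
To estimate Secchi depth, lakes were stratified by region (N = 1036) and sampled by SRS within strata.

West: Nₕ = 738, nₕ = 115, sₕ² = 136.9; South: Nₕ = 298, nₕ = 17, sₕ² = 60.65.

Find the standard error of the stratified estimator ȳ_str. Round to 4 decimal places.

Var(ȳ_str) = Σₕ Wₕ²(1 − fₕ)sₕ²/nₕ with Wₕ = Nₕ/N, N = 1036.
West: Wₕ = 0.71235521; term = 0.71235521²·(1 − 0.15582656)·136.9/115 = 0.50995342.
South: Wₕ = 0.28764479; term = 0.28764479²·(1 − 0.05704698)·60.65/17 = 0.27834598.
Sum = 0.7882994.
SE = √(0.7882994) = 0.8879.

0.8879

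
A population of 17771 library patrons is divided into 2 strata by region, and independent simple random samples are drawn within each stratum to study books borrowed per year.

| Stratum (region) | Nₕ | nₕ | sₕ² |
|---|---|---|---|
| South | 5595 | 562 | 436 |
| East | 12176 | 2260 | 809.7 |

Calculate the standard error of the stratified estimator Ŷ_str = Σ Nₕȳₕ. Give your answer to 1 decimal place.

8068.7

Var(Ŷ_str) = Σₕ Nₕ²(1 − fₕ)sₕ²/nₕ.
South: 5595²·(1 − 562/5595)·436/562 = 2.1846265 × 10^7.
East: 12176²·(1 − 2260/12176)·809.7/2260 = 4.3257046 × 10^7.
Sum = 6.5103311 × 10^7.
SE = √(6.5103311 × 10^7) = 8068.7.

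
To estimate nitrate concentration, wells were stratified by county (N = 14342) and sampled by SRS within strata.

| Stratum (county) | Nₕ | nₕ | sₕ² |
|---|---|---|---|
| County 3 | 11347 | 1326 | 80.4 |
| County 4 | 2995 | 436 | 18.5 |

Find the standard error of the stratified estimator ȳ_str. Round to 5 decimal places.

0.18735

Var(ȳ_str) = Σₕ Wₕ²(1 − fₕ)sₕ²/nₕ with Wₕ = Nₕ/N, N = 14342.
County 3: Wₕ = 0.79117278; term = 0.79117278²·(1 − 0.11685908)·80.4/1326 = 0.033518549.
County 4: Wₕ = 0.20882722; term = 0.20882722²·(1 − 0.14557596)·18.5/436 = 0.0015810038.
Sum = 0.035099553.
SE = √(0.035099553) = 0.18735.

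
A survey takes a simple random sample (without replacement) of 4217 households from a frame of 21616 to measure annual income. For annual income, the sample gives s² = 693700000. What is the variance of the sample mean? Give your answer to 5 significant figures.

Under SRS without replacement, Var(ȳ) = (1 − f)·s²/n with f = n/N = 4217/21616 = 0.19508697.
Var(ȳ) = (1 − 0.19508697)·693700000/4217 = 0.80491303·164500.83 = 132408.86.

132410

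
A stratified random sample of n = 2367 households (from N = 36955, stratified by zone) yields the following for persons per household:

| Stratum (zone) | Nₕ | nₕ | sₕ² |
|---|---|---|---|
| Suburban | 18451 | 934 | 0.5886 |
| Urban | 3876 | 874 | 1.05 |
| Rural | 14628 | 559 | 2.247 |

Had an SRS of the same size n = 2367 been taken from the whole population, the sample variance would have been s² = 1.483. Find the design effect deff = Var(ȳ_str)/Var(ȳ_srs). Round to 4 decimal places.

Var(ȳ_str) = Σ Wₕ²(1−fₕ)sₕ²/nₕ with Wₕ = Nₕ/36955:
  Suburban: (18451/36955)²·(1−934/18451)·0.5886/934 = 1.4914428 × 10^-4
  Urban: (3876/36955)²·(1−874/3876)·1.05/874 = 1.0235897 × 10^-5
  Rural: (14628/36955)²·(1−559/14628)·2.247/559 = 6.0574946 × 10^-4
  → Var(ȳ_str) = 7.6512964 × 10^-4.
Var(ȳ_srs) = (1 − 2367/36955)·1.483/2367 = 5.8640159 × 10^-4.
deff = (7.6512964 × 10^-4) / (5.8640159 × 10^-4) = 1.3048.

1.3048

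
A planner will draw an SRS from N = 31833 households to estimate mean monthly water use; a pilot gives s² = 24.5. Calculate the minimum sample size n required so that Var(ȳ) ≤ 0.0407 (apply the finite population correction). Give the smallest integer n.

Without fpc, n₀ = s²/D = 24.5/0.0407 = 601.9656.
With fpc, (1 − n/N)·s²/n ≤ D requires n ≥ n₀/(1 + n₀/N) = 601.9656/(1 + 601.9656/31833) = 590.7936.
Rounding up, n = 591.

591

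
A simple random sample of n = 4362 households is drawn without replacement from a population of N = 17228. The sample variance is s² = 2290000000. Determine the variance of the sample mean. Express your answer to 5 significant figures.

392070

Under SRS without replacement, Var(ȳ) = (1 − f)·s²/n with f = n/N = 4362/17228 = 0.25319248.
Var(ȳ) = (1 − 0.25319248)·2290000000/4362 = 0.74680752·524988.54 = 392065.39.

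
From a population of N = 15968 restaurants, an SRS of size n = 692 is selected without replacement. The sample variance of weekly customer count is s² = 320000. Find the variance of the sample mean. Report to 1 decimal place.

Under SRS without replacement, Var(ȳ) = (1 − f)·s²/n with f = n/N = 692/15968 = 0.04333667.
Var(ȳ) = (1 − 0.04333667)·320000/692 = 0.95666333·462.42775 = 442.38767.

442.4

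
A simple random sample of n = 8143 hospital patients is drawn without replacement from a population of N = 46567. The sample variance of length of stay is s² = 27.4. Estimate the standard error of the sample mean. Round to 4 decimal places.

Under SRS without replacement, Var(ȳ) = (1 − f)·s²/n with f = n/N = 8143/46567 = 0.17486632.
Var(ȳ) = (1 − 0.17486632)·27.4/8143 = 0.82513368·0.0033648532 = 0.0027764537.
SE(ȳ) = √(0.0027764537) = 0.0527.

0.0527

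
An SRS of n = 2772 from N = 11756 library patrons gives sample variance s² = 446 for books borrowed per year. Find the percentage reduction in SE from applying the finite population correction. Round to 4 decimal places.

12.5812

f = n/N = 2772/11756 = 0.23579449.
SE_no-fpc = √(s²/n) = 0.40111677; SE_fpc = √((1−f)s²/n) = 0.35065166.
Ratio = √(1−f) = 0.87418849. Reduction = 100·(1 − 0.87418849) = 12.5812%.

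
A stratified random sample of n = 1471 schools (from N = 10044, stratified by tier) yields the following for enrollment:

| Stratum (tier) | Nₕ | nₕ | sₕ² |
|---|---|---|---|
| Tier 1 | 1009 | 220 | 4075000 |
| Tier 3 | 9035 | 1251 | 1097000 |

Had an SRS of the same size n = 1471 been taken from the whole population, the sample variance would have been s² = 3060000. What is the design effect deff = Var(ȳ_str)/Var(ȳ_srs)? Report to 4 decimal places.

Var(ȳ_str) = Σ Wₕ²(1−fₕ)sₕ²/nₕ with Wₕ = Nₕ/10044:
  Tier 1: (1009/10044)²·(1−220/1009)·4075000/220 = 146.17049
  Tier 3: (9035/10044)²·(1−1251/9035)·1097000/1251 = 611.31759
  → Var(ȳ_str) = 757.48808.
Var(ȳ_srs) = (1 − 1471/10044)·3060000/1471 = 1775.558.
deff = 757.48808 / 1775.558 = 0.4266.

0.4266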